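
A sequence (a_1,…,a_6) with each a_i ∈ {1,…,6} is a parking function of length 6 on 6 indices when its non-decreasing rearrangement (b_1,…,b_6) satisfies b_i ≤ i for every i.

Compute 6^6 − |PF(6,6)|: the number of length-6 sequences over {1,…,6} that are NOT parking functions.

29849

#PF = (6−6+1)·(6+1)^(6−1) = 1×16807 = 16807 (Pollak)
Example (4,3,5,3,3,5) → sorted (3,3,3,4,5,5): b_1=3>1, not a PF.
Total 46656; non-PF = 46656−16807 = 29849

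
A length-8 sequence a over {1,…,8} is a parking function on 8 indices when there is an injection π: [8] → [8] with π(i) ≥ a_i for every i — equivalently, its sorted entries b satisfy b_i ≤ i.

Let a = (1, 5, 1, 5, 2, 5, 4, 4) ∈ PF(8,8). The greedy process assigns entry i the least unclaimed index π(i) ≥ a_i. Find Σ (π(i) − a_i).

Σπ = 8·9/2 = 36 (π permutes [8]); Σa = 1+5+1+5+2+5+4+4 = 27; disp = 36−27 = 9.

9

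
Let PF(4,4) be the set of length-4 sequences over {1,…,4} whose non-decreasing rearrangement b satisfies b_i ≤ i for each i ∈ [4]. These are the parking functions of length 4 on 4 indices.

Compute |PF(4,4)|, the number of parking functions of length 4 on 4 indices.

|PF| = (4+1−4)·(4+1)^{4−1} = 1 · 125 = 125 (Konheim–Weiss)
One tuple (2,1,2,3) → sorted (1,2,2,3): b_i ≤ i ∀i, a PF.

125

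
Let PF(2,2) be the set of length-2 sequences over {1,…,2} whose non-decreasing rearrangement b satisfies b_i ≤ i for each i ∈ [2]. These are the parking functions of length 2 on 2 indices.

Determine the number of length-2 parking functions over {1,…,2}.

|PF(2,2)| = (3−2)·3^(2−1) = 1·3 = 3 (Konheim–Weiss)
E.g. (2,1) → sorted (1,2): b_i ≤ i ∀i, a PF.

3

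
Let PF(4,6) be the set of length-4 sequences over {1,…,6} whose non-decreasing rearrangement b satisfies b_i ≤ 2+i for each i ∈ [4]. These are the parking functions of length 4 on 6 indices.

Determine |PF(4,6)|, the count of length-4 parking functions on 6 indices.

|PF(4,6)| = (7−4)·7^(4−1) = 3 · 343 = 1029 [KW]
E.g. (3,5,3,1) → sorted (1,3,3,5): b_i ≤ 2+i ∀i, a PF.

1029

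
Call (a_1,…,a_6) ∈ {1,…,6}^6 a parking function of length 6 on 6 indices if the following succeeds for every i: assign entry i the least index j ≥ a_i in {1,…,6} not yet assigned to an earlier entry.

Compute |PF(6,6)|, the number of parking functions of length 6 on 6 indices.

16807

#PF = (7−6)·7^(6−1) = 1·16807 = 16807
Check (3,5,3,2,1,1) → sorted (1,1,2,3,3,5): b_i ≤ i ∀i, a PF.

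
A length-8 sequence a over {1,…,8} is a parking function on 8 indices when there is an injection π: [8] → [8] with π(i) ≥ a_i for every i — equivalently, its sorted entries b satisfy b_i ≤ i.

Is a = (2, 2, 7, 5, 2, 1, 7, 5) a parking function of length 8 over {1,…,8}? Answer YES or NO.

YES

Sorted: b = (1, 2, 2, 2, 5, 5, 7, 7).
  b_1=1 ≤ 1
  b_2=2 ≤ 2
  b_3=2 ≤ 3
  b_4=2 ≤ 4
  b_5=5 ≤ 5
  b_6=5 ≤ 6
  b_7=7 ≤ 7
  b_8=7 ≤ 8
All bounds hold ⇒ YES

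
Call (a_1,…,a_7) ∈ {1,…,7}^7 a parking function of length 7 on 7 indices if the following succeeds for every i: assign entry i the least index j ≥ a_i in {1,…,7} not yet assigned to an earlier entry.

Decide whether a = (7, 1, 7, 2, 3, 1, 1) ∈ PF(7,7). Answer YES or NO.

NO

Rearranged: b = (1, 1, 1, 2, 3, 7, 7).
  b_1=1 ≤ 1
  b_2=1 ≤ 2
  b_3=1 ≤ 3
  b_4=2 ≤ 4
  b_5=3 ≤ 5
  b_6=7 > 6
  fails at i=6 ⇒ NO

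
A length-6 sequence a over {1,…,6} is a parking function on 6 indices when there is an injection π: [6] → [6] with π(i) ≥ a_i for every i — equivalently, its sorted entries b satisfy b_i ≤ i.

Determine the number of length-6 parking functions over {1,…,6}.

16807

|PF| = (6−6+1)·(6+1)^(6−1) = 1×16807 = 16807
Example (2,6,5,4,1,3) → sorted (1,2,3,4,5,6): b_i ≤ i ∀i, a PF.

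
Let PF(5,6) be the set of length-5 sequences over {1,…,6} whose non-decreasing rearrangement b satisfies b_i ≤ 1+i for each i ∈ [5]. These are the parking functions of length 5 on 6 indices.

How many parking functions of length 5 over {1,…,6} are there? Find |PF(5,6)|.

4802

|PF| = 2·7^4 = 2×2401 = 4802 [KW]
Example (5,2,1,1,6) → sorted (1,1,2,5,6): b_i ≤ 1+i ∀i, a PF.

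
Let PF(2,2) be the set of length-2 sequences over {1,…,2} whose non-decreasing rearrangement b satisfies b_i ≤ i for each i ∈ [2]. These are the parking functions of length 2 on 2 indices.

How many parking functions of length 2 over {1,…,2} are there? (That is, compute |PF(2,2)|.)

|PF| = (2+1−2)·(2+1)^{2−1} = 1×3 = 3 (Pollak)
Example (1,1) → sorted (1,1): b_i ≤ i ∀i, a PF.

3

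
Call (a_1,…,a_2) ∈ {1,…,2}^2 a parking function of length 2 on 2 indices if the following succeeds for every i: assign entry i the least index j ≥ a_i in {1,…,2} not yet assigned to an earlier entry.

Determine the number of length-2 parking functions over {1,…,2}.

Count = (3−2)·3^(2−1) = 1·3 = 3 (Konheim–Weiss)
Example (1,2) → sorted (1,2): b_i ≤ i ∀i, a PF.

3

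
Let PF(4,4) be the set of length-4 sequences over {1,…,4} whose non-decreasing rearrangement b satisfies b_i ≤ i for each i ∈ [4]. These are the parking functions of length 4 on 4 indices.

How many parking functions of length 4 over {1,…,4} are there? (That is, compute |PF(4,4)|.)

#PF = (5−4)·5^(4−1) = 1 · 125 = 125 [KW]
Example (1,1,3,3) → sorted (1,1,3,3): b_i ≤ i ∀i, a PF.

125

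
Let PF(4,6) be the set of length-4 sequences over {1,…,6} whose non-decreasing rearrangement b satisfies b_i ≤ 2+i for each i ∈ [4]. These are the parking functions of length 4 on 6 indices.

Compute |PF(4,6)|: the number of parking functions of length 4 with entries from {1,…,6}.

1029

Count = (6−4+1)·(6+1)^(4−1) = 3×343 = 1029 (Konheim–Weiss)
E.g. (5,4,2,4) → sorted (2,4,4,5): b_i ≤ 2+i ∀i, a PF.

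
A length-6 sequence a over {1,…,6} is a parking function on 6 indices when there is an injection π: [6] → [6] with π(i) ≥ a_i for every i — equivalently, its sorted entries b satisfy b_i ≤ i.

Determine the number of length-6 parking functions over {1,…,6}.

|PF(6,6)| = (6−6+1)·(6+1)^(6−1) = 1 · 16807 = 16807 (Pollak)
Example (5,3,3,1,3,2) → sorted (1,2,3,3,3,5): b_i ≤ i ∀i, a PF.

16807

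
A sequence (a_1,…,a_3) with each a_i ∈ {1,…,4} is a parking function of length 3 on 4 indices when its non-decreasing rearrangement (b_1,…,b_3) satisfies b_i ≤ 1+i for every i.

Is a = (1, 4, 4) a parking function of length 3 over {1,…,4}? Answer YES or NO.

Order a: b = (1, 4, 4).
  b_1=1 ≤ 2
  b_2=4 > 3
  fails at i=2 ⇒ NO

NO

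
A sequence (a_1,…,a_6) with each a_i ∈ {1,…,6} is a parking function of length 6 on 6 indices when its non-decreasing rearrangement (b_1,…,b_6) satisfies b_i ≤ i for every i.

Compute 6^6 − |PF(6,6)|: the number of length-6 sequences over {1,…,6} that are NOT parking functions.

29849

|PF(6,6)| = (6−6+1)·(6+1)^(6−1) = 1 · 16807 = 16807 [KW]
One tuple (5,2,6,5,2,2) → sorted (2,2,2,5,5,6): b_1=2>1, not a PF.
Total 46656; non-PF = 46656−16807 = 29849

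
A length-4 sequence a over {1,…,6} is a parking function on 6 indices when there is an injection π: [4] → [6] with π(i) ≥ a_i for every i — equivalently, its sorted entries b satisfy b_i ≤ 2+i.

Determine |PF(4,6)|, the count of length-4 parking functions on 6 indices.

1029

|PF| = (7−4)·7^(4−1) = 3·343 = 1029 [KW]
Example (2,2,2,1) → sorted (1,2,2,2): b_i ≤ 2+i ∀i, a PF.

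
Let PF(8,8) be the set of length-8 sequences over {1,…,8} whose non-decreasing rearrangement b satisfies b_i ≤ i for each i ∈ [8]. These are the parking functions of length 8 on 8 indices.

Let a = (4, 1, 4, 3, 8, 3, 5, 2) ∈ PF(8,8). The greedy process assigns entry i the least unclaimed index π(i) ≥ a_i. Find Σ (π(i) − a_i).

Σπ(i) = 1+…+8 = 36; Σa = 4+1+4+3+8+3+5+2 = 30; disp = 36−30 = 6.

6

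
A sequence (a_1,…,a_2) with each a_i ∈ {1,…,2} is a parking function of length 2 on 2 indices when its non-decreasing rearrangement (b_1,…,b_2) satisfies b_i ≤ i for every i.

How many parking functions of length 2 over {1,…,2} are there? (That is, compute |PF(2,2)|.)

3

#PF = 1·3^1 = 1×3 = 3 [KW]
Check (2,1) → sorted (1,2): b_i ≤ i ∀i, a PF.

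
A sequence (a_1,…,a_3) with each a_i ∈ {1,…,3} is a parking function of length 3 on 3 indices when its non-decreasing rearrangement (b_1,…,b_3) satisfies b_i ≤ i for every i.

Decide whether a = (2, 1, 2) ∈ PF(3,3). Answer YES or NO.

YES

Rearranged: b = (1, 2, 2).
  b_1=1 ≤ 1
  b_2=2 ≤ 2
  b_3=2 ≤ 3
All bounds hold ⇒ YES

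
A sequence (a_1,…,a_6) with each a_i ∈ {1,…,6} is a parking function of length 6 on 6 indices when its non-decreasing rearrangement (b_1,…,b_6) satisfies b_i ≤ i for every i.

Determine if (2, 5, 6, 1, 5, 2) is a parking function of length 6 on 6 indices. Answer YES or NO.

Rearranged: b = (1, 2, 2, 5, 5, 6).
  b_1=1 ≤ 1
  b_2=2 ≤ 2
  b_3=2 ≤ 3
  b_4=5 > 4
  fails at i=4 ⇒ NO

NO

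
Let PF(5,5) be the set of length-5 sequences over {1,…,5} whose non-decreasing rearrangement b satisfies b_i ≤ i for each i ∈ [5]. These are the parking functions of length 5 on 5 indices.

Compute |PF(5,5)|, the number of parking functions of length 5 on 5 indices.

1296

|PF(5,5)| = 1·6^4 = 1 · 1296 = 1296
E.g. (1,3,2,4,2) → sorted (1,2,2,3,4): b_i ≤ i ∀i, a PF.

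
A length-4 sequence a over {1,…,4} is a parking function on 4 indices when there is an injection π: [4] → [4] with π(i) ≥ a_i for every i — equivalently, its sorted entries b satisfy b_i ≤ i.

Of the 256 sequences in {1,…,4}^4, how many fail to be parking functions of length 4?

131

#PF = (5−4)·5^(4−1) = 1×125 = 125 (Konheim–Weiss)
Check (4,4,3,1) → sorted (1,3,4,4): b_2=3>2, not a PF.
Total 256; non-PF = 256−125 = 131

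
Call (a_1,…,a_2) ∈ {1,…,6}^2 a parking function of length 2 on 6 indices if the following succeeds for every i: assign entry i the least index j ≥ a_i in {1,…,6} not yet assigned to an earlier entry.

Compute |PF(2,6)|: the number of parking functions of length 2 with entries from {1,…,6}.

|PF| = (7−2)·7^(2−1) = 5×7 = 35 (Konheim–Weiss)
One tuple (6,2) → sorted (2,6): b_i ≤ 4+i ∀i, a PF.

35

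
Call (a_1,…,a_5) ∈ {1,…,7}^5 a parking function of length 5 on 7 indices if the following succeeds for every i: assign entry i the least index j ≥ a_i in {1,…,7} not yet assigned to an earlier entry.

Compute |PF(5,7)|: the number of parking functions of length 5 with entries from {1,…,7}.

12288

|PF(5,7)| = (7−5+1)·(7+1)^(5−1) = 3 · 4096 = 12288
E.g. (6,1,5,7,4) → sorted (1,4,5,6,7): b_i ≤ 2+i ∀i, a PF.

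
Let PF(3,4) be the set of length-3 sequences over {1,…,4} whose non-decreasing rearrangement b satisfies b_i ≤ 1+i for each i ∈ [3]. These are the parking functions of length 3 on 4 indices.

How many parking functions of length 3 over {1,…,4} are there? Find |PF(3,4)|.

|PF| = (4+1−3)·(4+1)^{3−1} = 2·25 = 50 (Pollak)
E.g. (3,3,2) → sorted (2,3,3): b_i ≤ 1+i ∀i, a PF.

50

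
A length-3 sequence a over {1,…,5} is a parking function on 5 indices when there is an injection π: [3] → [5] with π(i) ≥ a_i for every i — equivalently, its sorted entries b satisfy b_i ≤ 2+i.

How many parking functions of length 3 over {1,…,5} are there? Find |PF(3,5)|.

108

|PF(3,5)| = (5−3+1)·(5+1)^(3−1) = 3 · 36 = 108
Check (4,1,4) → sorted (1,4,4): b_i ≤ 2+i ∀i, a PF.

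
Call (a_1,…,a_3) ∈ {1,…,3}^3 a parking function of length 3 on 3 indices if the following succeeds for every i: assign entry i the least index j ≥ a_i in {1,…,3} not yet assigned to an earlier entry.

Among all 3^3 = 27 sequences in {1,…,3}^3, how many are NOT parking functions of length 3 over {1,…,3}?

|PF(3,3)| = (3+1−3)·(3+1)^{3−1} = 1×16 = 16
E.g. (3,3,3) → sorted (3,3,3): b_1=3>1, not a PF.
3^3 − 16 = 27 − 16 = 11

11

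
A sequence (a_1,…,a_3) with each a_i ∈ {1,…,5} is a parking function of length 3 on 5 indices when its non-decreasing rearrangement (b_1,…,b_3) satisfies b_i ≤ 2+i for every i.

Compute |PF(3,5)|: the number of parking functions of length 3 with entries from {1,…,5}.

|PF| = (5−3+1)·(5+1)^(3−1) = 3·36 = 108
Example (2,3,5) → sorted (2,3,5): b_i ≤ 2+i ∀i, a PF.

108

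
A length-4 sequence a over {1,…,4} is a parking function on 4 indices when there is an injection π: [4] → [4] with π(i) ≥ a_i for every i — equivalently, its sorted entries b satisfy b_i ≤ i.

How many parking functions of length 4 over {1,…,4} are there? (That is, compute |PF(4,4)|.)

125

Count = (4+1−4)·(4+1)^{4−1} = 1×125 = 125 [KW]
One tuple (4,2,1,2) → sorted (1,2,2,4): b_i ≤ i ∀i, a PF.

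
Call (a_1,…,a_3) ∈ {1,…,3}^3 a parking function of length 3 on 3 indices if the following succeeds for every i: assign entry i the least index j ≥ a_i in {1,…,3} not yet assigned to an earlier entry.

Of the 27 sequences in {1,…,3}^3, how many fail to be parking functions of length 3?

11

|PF(3,3)| = (3−3+1)·(3+1)^(3−1) = 1·16 = 16 (Pollak)
Check (2,3,3) → sorted (2,3,3): b_1=2>1, not a PF.
So 27 − 16 = 11 fail.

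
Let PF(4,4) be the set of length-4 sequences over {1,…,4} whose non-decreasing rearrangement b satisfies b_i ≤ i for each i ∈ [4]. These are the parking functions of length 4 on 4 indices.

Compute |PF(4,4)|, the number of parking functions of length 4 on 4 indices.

125

Count = (5−4)·5^(4−1) = 1 · 125 = 125 (Konheim–Weiss)
Example (1,2,2,4) → sorted (1,2,2,4): b_i ≤ i ∀i, a PF.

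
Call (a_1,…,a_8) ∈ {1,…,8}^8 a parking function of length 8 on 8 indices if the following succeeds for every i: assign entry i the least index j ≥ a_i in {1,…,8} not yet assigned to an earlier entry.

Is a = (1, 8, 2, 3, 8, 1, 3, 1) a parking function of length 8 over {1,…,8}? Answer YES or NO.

NO

Rearranged: b = (1, 1, 1, 2, 3, 3, 8, 8).
  b_1=1 ≤ 1
  b_2=1 ≤ 2
  b_3=1 ≤ 3
  b_4=2 ≤ 4
  b_5=3 ≤ 5
  b_6=3 ≤ 6
  b_7=8 > 7
  fails at i=7 ⇒ NO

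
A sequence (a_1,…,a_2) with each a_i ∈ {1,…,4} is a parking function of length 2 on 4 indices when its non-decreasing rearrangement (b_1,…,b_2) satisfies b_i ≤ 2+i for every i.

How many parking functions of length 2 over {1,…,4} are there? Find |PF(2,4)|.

|PF(2,4)| = 3·5^1 = 3×5 = 15 [KW]
E.g. (1,4) → sorted (1,4): b_i ≤ 2+i ∀i, a PF.

15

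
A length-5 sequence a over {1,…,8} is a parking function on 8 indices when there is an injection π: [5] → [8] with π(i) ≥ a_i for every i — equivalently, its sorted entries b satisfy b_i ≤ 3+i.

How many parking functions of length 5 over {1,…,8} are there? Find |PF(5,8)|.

|PF| = (9−5)·9^(5−1) = 4×6561 = 26244 (Konheim–Weiss)
Check (7,1,1,2,1) → sorted (1,1,1,2,7): b_i ≤ 3+i ∀i, a PF.

26244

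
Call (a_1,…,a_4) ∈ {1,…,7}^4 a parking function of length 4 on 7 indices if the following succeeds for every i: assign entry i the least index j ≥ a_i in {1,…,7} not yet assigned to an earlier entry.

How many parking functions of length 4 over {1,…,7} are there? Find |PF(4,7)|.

Count = 4·8^3 = 4×512 = 2048 (Pollak)
Check (7,3,1,4) → sorted (1,3,4,7): b_i ≤ 3+i ∀i, a PF.

2048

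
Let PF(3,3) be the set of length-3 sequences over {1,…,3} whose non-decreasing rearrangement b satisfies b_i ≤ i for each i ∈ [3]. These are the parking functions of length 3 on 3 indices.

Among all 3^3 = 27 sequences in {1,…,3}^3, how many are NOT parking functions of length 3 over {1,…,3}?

|PF| = 1·4^2 = 1×16 = 16
Example (3,3,1) → sorted (1,3,3): b_2=3>2, not a PF.
3^3 − 16 = 27 − 16 = 11

11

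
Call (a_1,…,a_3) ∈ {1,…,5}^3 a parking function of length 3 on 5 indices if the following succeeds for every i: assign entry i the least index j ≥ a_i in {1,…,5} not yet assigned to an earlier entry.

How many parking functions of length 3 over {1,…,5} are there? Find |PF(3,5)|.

#PF = 3·6^2 = 3×36 = 108 [KW]
E.g. (5,3,1) → sorted (1,3,5): b_i ≤ 2+i ∀i, a PF.

108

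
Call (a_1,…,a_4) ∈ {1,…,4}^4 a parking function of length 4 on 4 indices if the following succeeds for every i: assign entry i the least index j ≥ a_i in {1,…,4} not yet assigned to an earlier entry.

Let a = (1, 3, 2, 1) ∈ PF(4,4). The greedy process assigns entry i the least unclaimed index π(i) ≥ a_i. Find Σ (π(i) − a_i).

3

Σπ(i) = 1+…+4 = 10; Σa = 1+3+2+1 = 7; disp = 10−7 = 3.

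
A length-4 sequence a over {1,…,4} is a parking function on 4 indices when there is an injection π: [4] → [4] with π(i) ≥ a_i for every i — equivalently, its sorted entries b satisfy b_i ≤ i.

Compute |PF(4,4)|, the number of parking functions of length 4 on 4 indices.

|PF| = (4−4+1)·(4+1)^(4−1) = 1·125 = 125 [KW]
Check (1,2,1,4) → sorted (1,1,2,4): b_i ≤ i ∀i, a PF.

125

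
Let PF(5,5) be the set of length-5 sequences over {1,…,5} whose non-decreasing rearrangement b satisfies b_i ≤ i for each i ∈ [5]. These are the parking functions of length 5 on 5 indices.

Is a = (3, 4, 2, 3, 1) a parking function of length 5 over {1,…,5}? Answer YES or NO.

Sorted: b = (1, 2, 3, 3, 4).
  b_1=1 ≤ 1
  b_2=2 ≤ 2
  b_3=3 ≤ 3
  b_4=3 ≤ 4
  b_5=4 ≤ 5
All bounds hold ⇒ YES

YES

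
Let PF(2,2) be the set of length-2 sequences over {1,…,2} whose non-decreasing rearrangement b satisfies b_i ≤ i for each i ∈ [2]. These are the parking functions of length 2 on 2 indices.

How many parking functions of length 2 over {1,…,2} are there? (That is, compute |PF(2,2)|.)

|PF(2,2)| = (2+1−2)·(2+1)^{2−1} = 1×3 = 3 (Konheim–Weiss)
Example (1,1) → sorted (1,1): b_i ≤ i ∀i, a PF.

3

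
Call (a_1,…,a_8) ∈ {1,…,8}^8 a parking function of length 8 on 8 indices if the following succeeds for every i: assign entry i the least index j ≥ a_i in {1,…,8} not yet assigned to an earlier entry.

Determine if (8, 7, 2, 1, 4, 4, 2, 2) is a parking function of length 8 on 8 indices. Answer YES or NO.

YES

Rearranged: b = (1, 2, 2, 2, 4, 4, 7, 8).
  b_1=1 ≤ 1
  b_2=2 ≤ 2
  b_3=2 ≤ 3
  b_4=2 ≤ 4
  b_5=4 ≤ 5
  b_6=4 ≤ 6
  b_7=7 ≤ 7
  b_8=8 ≤ 8
All bounds hold ⇒ YES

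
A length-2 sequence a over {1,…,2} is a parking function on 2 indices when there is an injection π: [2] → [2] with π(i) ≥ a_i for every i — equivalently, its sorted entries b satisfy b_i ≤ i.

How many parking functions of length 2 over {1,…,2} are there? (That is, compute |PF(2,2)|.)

3

Count = 1·3^1 = 1 · 3 = 3
Example (1,1) → sorted (1,1): b_i ≤ i ∀i, a PF.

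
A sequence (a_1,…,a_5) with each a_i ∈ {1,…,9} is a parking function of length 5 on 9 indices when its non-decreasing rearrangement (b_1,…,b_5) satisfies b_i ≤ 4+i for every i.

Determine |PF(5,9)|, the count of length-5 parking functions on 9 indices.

#PF = 5·10^4 = 5 · 10000 = 50000
E.g. (7,4,5,7,5) → sorted (4,5,5,7,7): b_i ≤ 4+i ∀i, a PF.

50000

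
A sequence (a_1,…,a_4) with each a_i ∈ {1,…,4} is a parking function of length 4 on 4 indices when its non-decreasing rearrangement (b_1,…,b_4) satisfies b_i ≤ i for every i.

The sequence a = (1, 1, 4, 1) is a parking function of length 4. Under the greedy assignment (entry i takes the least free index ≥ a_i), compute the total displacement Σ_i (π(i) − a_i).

3

Σπ = 10 ({1..4} each once); Σa = 1+1+4+1 = 7; disp = 10−7 = 3.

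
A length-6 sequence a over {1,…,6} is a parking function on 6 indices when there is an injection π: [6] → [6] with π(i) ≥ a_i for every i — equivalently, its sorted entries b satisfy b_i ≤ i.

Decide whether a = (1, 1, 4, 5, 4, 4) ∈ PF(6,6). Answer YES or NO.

NO

Rearranged: b = (1, 1, 4, 4, 4, 5).
  b_1=1 ≤ 1
  b_2=1 ≤ 2
  b_3=4 > 3
  fails at i=3 ⇒ NO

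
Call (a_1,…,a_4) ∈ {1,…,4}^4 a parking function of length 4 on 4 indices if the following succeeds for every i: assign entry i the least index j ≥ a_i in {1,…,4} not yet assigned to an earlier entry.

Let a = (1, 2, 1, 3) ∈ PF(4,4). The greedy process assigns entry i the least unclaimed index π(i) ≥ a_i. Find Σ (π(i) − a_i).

Σπ(i) = 1+…+4 = 10; Σa = 1+2+1+3 = 7; disp = 10−7 = 3.

3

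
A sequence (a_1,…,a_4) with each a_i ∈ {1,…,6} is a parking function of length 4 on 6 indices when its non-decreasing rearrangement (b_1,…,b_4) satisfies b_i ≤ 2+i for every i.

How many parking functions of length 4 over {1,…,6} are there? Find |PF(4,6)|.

1029

|PF| = (6−4+1)·(6+1)^(4−1) = 3 · 343 = 1029 (Pollak)
Example (4,6,2,3) → sorted (2,3,4,6): b_i ≤ 2+i ∀i, a PF.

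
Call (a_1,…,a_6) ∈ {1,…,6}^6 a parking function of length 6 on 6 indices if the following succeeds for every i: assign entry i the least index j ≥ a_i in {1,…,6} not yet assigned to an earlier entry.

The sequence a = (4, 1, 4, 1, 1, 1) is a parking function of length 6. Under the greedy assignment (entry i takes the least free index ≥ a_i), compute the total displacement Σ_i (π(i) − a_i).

9

Σπ(i) = 1+…+6 = 21; Σa = 4+1+4+1+1+1 = 12; disp = 21−12 = 9.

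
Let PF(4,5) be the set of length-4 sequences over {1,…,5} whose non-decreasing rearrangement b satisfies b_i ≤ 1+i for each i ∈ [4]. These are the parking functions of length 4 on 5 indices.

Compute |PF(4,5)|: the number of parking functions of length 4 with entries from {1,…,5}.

432

|PF| = (5−4+1)·(5+1)^(4−1) = 2×216 = 432
Example (5,1,1,2) → sorted (1,1,2,5): b_i ≤ 1+i ∀i, a PF.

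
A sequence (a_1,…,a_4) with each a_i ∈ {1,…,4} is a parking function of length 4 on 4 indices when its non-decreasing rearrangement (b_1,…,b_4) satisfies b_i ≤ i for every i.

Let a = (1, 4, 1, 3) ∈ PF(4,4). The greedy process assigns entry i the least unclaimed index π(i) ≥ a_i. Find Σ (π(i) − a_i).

Σπ = 10 ({1..4} each once); Σa = 1+4+1+3 = 9; disp = 10−9 = 1.

1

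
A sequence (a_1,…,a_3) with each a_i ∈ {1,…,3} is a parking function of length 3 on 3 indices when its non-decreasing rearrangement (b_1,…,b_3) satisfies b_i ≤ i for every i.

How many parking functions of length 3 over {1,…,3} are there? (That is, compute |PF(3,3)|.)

16

|PF(3,3)| = (3+1−3)·(3+1)^{3−1} = 1 · 16 = 16 (Pollak)
One tuple (1,2,1) → sorted (1,1,2): b_i ≤ i ∀i, a PF.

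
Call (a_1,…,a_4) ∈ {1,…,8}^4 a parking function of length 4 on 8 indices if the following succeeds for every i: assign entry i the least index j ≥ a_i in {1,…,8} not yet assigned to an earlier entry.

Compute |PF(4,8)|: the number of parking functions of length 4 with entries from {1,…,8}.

#PF = 5·9^3 = 5×729 = 3645 (Konheim–Weiss)
One tuple (5,8,6,1) → sorted (1,5,6,8): b_i ≤ 4+i ∀i, a PF.

3645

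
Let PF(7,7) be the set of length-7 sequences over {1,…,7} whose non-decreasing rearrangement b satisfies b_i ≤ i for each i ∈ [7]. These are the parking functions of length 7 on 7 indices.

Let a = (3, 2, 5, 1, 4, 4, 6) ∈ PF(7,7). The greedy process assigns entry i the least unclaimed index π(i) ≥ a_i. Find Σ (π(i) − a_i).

Σπ = 28 ({1..7} each once); Σa = 3+2+5+1+4+4+6 = 25; disp = 28−25 = 3.

3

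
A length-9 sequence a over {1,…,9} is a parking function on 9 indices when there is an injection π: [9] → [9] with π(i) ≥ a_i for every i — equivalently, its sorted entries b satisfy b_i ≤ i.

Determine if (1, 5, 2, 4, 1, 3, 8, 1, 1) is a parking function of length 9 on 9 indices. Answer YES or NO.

Order a: b = (1, 1, 1, 1, 2, 3, 4, 5, 8).
  b_1=1 ≤ 1
  b_2=1 ≤ 2
  b_3=1 ≤ 3
  b_4=1 ≤ 4
  b_5=2 ≤ 5
  b_6=3 ≤ 6
  b_7=4 ≤ 7
  b_8=5 ≤ 8
  b_9=8 ≤ 9
All bounds hold ⇒ YES

YES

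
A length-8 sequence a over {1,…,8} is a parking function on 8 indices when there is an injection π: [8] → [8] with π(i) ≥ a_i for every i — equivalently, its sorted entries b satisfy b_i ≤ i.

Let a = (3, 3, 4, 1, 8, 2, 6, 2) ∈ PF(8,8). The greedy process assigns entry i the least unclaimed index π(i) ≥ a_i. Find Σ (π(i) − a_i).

Σπ(i) = 1+…+8 = 36; Σa = 3+3+4+1+8+2+6+2 = 29; disp = 36−29 = 7.

7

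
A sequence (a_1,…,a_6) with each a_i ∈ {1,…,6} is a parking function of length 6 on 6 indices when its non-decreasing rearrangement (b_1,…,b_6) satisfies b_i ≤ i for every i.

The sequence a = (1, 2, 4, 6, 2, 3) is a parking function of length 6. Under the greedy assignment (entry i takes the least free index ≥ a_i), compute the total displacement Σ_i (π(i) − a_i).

Σπ = 21 ({1..6} each once); Σa = 1+2+4+6+2+3 = 18; disp = 21−18 = 3.

3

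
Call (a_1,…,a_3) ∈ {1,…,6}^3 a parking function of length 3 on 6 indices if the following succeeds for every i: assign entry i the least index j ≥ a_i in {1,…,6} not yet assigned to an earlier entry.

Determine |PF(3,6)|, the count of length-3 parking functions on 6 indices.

Count = (6−3+1)·(6+1)^(3−1) = 4·49 = 196
E.g. (3,4,5) → sorted (3,4,5): b_i ≤ 3+i ∀i, a PF.

196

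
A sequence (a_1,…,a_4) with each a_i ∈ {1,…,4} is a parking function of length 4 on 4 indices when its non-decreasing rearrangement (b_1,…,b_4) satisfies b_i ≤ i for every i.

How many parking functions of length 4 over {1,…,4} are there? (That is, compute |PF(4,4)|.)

125

|PF| = (4+1−4)·(4+1)^{4−1} = 1·125 = 125 (Konheim–Weiss)
Check (1,3,1,4) → sorted (1,1,3,4): b_i ≤ i ∀i, a PF.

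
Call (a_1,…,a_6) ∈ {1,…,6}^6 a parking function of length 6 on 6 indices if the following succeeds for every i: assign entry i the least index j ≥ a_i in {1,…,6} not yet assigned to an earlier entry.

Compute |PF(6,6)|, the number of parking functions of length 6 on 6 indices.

|PF(6,6)| = (6+1−6)·(6+1)^{6−1} = 1×16807 = 16807 (Konheim–Weiss)
Check (4,2,1,1,2,2) → sorted (1,1,2,2,2,4): b_i ≤ i ∀i, a PF.

16807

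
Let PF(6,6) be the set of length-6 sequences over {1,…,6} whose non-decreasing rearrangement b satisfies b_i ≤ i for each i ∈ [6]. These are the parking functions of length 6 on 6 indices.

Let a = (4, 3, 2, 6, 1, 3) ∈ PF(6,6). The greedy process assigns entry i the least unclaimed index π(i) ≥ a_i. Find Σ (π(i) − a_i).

2

Σπ(i) = 1+…+6 = 21; Σa = 4+3+2+6+1+3 = 19; disp = 21−19 = 2.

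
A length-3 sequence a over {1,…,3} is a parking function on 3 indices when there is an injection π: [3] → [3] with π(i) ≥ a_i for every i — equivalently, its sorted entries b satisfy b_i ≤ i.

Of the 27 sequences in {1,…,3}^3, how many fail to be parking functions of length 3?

11

|PF| = (3−3+1)·(3+1)^(3−1) = 1×16 = 16 (Konheim–Weiss)
E.g. (1,3,3) → sorted (1,3,3): b_2=3>2, not a PF.
Total 27; non-PF = 27−16 = 11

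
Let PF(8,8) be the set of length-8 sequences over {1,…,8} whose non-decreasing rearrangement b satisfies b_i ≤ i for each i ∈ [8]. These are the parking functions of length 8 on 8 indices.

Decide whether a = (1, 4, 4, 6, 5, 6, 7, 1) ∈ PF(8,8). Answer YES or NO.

NO

Rearranged: b = (1, 1, 4, 4, 5, 6, 6, 7).
  b_1=1 ≤ 1
  b_2=1 ≤ 2
  b_3=4 > 3
  fails at i=3 ⇒ NO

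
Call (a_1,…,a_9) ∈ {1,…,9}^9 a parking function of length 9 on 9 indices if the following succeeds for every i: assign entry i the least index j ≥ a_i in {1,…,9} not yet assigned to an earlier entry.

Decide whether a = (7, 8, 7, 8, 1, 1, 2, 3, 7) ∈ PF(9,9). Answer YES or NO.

Rearranged: b = (1, 1, 2, 3, 7, 7, 7, 8, 8).
  b_1=1 ≤ 1
  b_2=1 ≤ 2
  b_3=2 ≤ 3
  b_4=3 ≤ 4
  b_5=7 > 5
  fails at i=5 ⇒ NO

NO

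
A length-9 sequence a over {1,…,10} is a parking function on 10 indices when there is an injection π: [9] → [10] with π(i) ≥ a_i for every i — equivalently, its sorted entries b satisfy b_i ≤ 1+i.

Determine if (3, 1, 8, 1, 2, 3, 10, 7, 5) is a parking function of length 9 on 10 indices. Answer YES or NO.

YES

Rearranged: b = (1, 1, 2, 3, 3, 5, 7, 8, 10).
  b_1=1 ≤ 2
  b_2=1 ≤ 3
  b_3=2 ≤ 4
  b_4=3 ≤ 5
  b_5=3 ≤ 6
  b_6=5 ≤ 7
  b_7=7 ≤ 8
  b_8=8 ≤ 9
  b_9=10 ≤ 10
All bounds hold ⇒ YES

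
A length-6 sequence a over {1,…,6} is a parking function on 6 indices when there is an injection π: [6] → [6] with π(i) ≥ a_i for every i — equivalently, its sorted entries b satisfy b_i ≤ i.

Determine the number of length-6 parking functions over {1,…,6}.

16807

|PF(6,6)| = (6+1−6)·(6+1)^{6−1} = 1×16807 = 16807 (Konheim–Weiss)
Example (2,2,3,4,1,1) → sorted (1,1,2,2,3,4): b_i ≤ i ∀i, a PF.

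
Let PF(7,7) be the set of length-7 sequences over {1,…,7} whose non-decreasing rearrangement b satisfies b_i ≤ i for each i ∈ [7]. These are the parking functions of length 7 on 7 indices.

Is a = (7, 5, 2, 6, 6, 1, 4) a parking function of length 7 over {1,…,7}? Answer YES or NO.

Sorted: b = (1, 2, 4, 5, 6, 6, 7).
  b_1=1 ≤ 1
  b_2=2 ≤ 2
  b_3=4 > 3
  fails at i=3 ⇒ NO

NO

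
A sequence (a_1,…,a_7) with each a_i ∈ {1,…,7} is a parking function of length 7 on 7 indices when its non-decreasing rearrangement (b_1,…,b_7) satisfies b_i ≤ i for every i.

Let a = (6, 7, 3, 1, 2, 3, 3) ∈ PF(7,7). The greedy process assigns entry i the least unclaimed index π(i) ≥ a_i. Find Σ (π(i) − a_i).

Σπ = 7·8/2 = 28 (π permutes [7]); Σa = 6+7+3+1+2+3+3 = 25; disp = 28−25 = 3.

3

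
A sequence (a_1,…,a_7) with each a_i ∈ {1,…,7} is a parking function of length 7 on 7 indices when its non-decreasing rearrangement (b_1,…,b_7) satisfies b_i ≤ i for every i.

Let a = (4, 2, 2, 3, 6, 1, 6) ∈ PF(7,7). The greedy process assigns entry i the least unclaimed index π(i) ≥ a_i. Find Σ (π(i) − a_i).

4

Σπ = 7·8/2 = 28 (π permutes [7]); Σa = 4+2+2+3+6+1+6 = 24; disp = 28−24 = 4.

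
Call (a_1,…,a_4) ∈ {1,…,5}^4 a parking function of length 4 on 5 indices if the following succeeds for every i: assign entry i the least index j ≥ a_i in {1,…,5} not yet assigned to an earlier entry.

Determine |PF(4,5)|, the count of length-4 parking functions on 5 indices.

Count = (5−4+1)·(5+1)^(4−1) = 2×216 = 432 [KW]
Example (1,1,2,1) → sorted (1,1,1,2): b_i ≤ 1+i ∀i, a PF.

432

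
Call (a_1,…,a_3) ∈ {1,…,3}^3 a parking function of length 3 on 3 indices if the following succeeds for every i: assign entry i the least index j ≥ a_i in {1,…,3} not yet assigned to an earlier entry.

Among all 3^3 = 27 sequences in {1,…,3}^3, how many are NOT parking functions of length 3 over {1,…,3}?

11

#PF = 1·4^2 = 1·16 = 16 (Pollak)
Example (1,3,3) → sorted (1,3,3): b_2=3>2, not a PF.
3^3 − 16 = 27 − 16 = 11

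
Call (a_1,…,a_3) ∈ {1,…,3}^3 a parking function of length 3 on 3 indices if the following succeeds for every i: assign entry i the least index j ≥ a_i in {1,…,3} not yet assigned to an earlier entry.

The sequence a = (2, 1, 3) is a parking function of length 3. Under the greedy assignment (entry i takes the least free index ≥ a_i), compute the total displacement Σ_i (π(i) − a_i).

Σπ(i) = 1+…+3 = 6; Σa = 2+1+3 = 6; disp = 6−6 = 0.

0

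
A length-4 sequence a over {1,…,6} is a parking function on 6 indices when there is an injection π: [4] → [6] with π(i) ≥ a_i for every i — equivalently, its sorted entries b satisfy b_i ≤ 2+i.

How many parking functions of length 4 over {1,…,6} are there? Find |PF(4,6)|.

1029

|PF(4,6)| = (7−4)·7^(4−1) = 3·343 = 1029 (Pollak)
Check (1,1,6,3) → sorted (1,1,3,6): b_i ≤ 2+i ∀i, a PF.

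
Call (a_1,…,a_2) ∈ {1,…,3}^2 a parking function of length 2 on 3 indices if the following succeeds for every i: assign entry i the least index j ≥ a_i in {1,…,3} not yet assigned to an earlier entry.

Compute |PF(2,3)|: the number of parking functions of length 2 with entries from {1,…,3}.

8

|PF(2,3)| = (3+1−2)·(3+1)^{2−1} = 2×4 = 8 (Pollak)
Example (3,2) → sorted (2,3): b_i ≤ 1+i ∀i, a PF.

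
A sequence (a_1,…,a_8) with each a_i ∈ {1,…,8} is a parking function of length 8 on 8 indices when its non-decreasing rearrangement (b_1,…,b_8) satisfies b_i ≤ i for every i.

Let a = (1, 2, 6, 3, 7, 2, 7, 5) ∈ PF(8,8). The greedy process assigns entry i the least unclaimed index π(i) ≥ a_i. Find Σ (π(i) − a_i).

3

Σπ(i) = 1+…+8 = 36; Σa = 1+2+6+3+7+2+7+5 = 33; disp = 36−33 = 3.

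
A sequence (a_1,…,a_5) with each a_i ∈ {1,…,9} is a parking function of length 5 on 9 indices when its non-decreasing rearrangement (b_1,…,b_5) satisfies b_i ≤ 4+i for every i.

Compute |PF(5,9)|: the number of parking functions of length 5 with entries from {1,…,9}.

50000

Count = (9+1−5)·(9+1)^{5−1} = 5·10000 = 50000 [KW]
Check (3,6,7,2,5) → sorted (2,3,5,6,7): b_i ≤ 4+i ∀i, a PF.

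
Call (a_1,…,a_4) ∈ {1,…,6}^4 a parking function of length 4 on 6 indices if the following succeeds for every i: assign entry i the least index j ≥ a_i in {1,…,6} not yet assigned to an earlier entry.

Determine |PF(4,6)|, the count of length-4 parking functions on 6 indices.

|PF(4,6)| = (7−4)·7^(4−1) = 3 · 343 = 1029 (Pollak)
E.g. (5,1,2,3) → sorted (1,2,3,5): b_i ≤ 2+i ∀i, a PF.

1029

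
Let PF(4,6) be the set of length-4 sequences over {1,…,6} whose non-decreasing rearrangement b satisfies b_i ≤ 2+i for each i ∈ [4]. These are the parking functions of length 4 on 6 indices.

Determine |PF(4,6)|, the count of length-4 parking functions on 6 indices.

1029

|PF(4,6)| = (6−4+1)·(6+1)^(4−1) = 3·343 = 1029 (Pollak)
Example (5,1,2,4) → sorted (1,2,4,5): b_i ≤ 2+i ∀i, a PF.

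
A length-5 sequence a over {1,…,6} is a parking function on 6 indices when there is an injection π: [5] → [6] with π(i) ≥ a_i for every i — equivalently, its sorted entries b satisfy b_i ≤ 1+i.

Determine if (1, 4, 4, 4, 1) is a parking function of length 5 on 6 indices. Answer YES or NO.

YES

Order a: b = (1, 1, 4, 4, 4).
  b_1=1 ≤ 2
  b_2=1 ≤ 3
  b_3=4 ≤ 4
  b_4=4 ≤ 5
  b_5=4 ≤ 6
All bounds hold ⇒ YES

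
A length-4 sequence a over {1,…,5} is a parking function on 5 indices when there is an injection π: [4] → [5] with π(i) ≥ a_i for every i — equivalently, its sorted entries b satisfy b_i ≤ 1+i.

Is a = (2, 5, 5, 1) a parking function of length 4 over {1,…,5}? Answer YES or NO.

Sorted: b = (1, 2, 5, 5).
  b_1=1 ≤ 2
  b_2=2 ≤ 3
  b_3=5 > 4
  fails at i=3 ⇒ NO

NO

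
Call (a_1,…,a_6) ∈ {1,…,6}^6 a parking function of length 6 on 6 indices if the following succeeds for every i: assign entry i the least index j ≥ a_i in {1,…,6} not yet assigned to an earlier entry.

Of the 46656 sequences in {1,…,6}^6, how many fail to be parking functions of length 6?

Count = (6+1−6)·(6+1)^{6−1} = 1·16807 = 16807 (Konheim–Weiss)
Example (5,2,6,2,5,5) → sorted (2,2,5,5,5,6): b_1=2>1, not a PF.
So 46656 − 16807 = 29849 fail.

29849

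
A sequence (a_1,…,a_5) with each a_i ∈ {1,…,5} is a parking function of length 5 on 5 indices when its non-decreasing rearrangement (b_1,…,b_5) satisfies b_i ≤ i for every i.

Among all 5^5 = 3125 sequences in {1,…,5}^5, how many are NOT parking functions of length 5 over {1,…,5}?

|PF| = (5+1−5)·(5+1)^{5−1} = 1·1296 = 1296 [KW]
One tuple (5,5,5,2,5) → sorted (2,5,5,5,5): b_1=2>1, not a PF.
So 3125 − 1296 = 1829 fail.

1829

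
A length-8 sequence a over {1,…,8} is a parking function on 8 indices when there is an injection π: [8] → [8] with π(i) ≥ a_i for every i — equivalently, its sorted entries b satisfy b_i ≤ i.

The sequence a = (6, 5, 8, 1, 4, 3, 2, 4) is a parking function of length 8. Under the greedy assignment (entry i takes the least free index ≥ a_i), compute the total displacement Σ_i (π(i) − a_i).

3

Σπ(i) = 1+…+8 = 36; Σa = 6+5+8+1+4+3+2+4 = 33; disp = 36−33 = 3.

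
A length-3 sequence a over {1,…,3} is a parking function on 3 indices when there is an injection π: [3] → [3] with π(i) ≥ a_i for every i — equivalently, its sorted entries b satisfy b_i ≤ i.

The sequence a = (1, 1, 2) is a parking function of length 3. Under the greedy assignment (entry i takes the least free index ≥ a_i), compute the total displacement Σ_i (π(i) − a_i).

2

Σπ(i) = 1+…+3 = 6; Σa = 1+1+2 = 4; disp = 6−4 = 2.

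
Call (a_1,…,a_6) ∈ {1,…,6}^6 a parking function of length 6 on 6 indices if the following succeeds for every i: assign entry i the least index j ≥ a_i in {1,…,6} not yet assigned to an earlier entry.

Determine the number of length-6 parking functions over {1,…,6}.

16807

#PF = (6+1−6)·(6+1)^{6−1} = 1×16807 = 16807 (Konheim–Weiss)
E.g. (2,2,1,6,1,4) → sorted (1,1,2,2,4,6): b_i ≤ i ∀i, a PF.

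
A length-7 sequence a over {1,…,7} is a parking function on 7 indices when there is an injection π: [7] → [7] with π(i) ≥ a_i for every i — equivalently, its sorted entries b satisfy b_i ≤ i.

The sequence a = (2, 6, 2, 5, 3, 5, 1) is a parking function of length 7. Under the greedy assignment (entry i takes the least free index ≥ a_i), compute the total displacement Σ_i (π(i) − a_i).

Σπ = 28 ({1..7} each once); Σa = 2+6+2+5+3+5+1 = 24; disp = 28−24 = 4.

4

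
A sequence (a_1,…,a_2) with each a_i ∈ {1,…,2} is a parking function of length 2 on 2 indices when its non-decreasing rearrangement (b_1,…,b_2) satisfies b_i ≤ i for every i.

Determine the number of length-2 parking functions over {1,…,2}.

#PF = 1·3^1 = 1·3 = 3 (Konheim–Weiss)
Example (1,1) → sorted (1,1): b_i ≤ i ∀i, a PF.

3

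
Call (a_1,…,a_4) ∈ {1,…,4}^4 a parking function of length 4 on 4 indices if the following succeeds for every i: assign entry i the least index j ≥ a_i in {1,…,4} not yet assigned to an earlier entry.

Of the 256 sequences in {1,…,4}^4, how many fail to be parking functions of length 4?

131

|PF| = (4−4+1)·(4+1)^(4−1) = 1 · 125 = 125 (Konheim–Weiss)
Example (2,2,3,4) → sorted (2,2,3,4): b_1=2>1, not a PF.
Total 256; non-PF = 256−125 = 131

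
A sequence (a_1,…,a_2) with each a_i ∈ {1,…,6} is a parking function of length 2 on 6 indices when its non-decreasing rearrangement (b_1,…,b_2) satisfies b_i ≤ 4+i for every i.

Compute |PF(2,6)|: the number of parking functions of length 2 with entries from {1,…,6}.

35

|PF| = (7−2)·7^(2−1) = 5 · 7 = 35 (Pollak)
Check (6,3) → sorted (3,6): b_i ≤ 4+i ∀i, a PF.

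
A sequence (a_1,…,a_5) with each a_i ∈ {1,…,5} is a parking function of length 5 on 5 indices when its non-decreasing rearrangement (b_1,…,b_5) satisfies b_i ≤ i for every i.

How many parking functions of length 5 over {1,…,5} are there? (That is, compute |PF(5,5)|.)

1296

Count = (5−5+1)·(5+1)^(5−1) = 1·1296 = 1296 [KW]
Check (1,3,4,4,1) → sorted (1,1,3,4,4): b_i ≤ i ∀i, a PF.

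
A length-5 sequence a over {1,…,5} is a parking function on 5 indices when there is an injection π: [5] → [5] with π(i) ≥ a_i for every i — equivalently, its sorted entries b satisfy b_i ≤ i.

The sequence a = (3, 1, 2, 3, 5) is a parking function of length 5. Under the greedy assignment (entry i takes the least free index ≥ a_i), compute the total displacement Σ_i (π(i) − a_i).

1

Σπ = 15 ({1..5} each once); Σa = 3+1+2+3+5 = 14; disp = 15−14 = 1.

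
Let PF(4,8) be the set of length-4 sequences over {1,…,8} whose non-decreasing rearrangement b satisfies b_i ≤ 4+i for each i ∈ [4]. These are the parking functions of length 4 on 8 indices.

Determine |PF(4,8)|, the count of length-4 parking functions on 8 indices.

Count = 5·9^3 = 5 · 729 = 3645 (Pollak)
One tuple (2,7,4,6) → sorted (2,4,6,7): b_i ≤ 4+i ∀i, a PF.

3645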